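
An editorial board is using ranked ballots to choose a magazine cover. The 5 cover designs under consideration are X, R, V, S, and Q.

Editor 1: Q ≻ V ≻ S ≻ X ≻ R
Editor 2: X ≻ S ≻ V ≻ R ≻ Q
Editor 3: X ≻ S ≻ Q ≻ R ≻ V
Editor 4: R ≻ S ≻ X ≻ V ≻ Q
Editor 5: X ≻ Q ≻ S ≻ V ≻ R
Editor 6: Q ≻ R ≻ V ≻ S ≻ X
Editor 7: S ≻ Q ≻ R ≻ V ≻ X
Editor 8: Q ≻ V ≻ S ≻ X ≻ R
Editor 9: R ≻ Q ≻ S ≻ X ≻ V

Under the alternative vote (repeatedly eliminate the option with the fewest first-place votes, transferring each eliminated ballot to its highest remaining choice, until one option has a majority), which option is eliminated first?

V

Round 1: X 3, Q 3, R 2, S 1, V 0. V has the fewest and is eliminated.
Round 2: X 3, Q 3, R 2, S 1. S has the fewest and is eliminated.
Round 3: Q 4, X 3, R 2. R has the fewest and is eliminated.
Round 4: Q 5, X 4. Q has a majority.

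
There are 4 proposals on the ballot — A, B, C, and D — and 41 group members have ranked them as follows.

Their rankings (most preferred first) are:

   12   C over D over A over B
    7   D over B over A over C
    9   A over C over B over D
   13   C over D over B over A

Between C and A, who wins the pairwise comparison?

C

Ballots ranking C above A: 12+13 = 25.
Ballots ranking A above C: 7+9 = 16.
C wins the head-to-head, 25–16.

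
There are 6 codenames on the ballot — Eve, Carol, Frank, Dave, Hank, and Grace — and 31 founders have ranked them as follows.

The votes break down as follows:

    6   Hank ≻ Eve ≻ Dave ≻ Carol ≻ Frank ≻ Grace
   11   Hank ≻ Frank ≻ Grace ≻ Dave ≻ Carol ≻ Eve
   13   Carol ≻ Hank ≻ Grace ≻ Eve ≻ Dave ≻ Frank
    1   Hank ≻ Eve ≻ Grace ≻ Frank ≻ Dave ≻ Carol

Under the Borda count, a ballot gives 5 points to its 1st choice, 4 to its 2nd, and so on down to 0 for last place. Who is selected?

Borda scores:
  Eve: 6·4 + 11·0 + 13·2 + 4 = 54
  Carol: 6·2 + 11·1 + 13·5 + 0 = 88
  Frank: 6·1 + 11·4 + 13·0 + 2 = 52
  Dave: 6·3 + 11·2 + 13·1 + 1 = 54
  Hank: 6·5 + 11·5 + 13·4 + 5 = 142
  Grace: 6·0 + 11·3 + 13·3 + 3 = 75
Hank has the highest total.

Hank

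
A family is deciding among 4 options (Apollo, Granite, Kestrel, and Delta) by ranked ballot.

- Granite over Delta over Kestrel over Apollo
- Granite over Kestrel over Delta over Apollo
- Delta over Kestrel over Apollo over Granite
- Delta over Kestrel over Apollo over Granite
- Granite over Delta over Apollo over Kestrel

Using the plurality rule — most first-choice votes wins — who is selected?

First-place vote totals:
  Apollo: 0
  Granite: 3
  Kestrel: 0
  Delta: 2
Granite has the most first-place votes.

Granite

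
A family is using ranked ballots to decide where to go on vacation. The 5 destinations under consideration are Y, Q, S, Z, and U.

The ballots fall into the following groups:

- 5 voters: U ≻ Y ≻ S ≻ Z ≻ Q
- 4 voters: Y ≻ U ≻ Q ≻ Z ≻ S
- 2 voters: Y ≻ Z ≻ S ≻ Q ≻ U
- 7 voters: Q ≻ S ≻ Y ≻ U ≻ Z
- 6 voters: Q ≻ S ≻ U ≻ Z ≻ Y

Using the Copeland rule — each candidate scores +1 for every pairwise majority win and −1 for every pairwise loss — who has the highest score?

Pairwise results:
  Y vs Q: Q wins 13–11.
  Y vs S: S wins 13–11.
  Y vs Z: Y wins 18–6.
  Y vs U: Y wins 13–11.
  Q vs S: Q wins 17–7.
  Q vs Z: Q wins 17–7.
  Q vs U: Q wins 15–9.
  S vs Z: S wins 18–6.
  S vs U: S wins 15–9.
  Z vs U: U wins 22–2.
Copeland scores (wins − losses):
  Y: 2 − 2 = 0
  Q: 4 − 0 = 4
  S: 3 − 1 = 2
  Z: 0 − 4 = -4
  U: 1 − 3 = -2
Q has the best Copeland score.

Q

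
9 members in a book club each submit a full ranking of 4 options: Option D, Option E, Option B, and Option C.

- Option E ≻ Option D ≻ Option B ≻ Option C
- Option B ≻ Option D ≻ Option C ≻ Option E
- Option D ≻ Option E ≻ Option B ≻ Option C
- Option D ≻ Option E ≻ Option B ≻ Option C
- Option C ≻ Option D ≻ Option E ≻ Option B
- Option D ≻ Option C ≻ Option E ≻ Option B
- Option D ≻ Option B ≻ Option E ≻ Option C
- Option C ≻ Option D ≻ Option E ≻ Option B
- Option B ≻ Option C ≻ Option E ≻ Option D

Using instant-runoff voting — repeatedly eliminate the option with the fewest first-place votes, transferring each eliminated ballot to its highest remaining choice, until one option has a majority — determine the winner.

Option D

Round 1: Option D 4, Option B 2, Option C 2, Option E 1. Option E has the fewest and is eliminated.
Round 2: Option D 5, Option B 2, Option C 2. Option D has a majority.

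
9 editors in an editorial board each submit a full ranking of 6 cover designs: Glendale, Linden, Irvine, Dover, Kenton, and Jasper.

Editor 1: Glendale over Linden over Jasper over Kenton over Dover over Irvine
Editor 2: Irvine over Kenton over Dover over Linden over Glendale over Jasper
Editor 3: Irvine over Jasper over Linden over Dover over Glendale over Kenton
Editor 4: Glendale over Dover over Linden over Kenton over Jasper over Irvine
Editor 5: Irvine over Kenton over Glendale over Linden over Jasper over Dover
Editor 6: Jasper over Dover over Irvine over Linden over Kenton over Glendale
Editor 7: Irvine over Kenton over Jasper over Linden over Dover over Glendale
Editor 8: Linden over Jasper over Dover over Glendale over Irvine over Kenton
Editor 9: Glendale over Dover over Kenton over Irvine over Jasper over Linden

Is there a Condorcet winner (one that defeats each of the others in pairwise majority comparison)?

No

Head-to-head results (9 voters total):
Glendale vs Linden: Linden wins 5–4.
Glendale vs Irvine: Irvine wins 5–4.
Glendale vs Dover: Dover wins 5–4.
Glendale vs Kenton: Glendale wins 5–4.
Glendale vs Jasper: Glendale wins 5–4.
Linden vs Irvine: Irvine wins 6–3.
Linden vs Dover: Linden wins 5–4.
Linden vs Kenton: Linden wins 5–4.
Linden vs Jasper: Linden wins 5–4.
Irvine vs Dover: Dover wins 5–4.
Irvine vs Kenton: Irvine wins 6–3.
Irvine vs Jasper: Irvine wins 5–4.
Dover vs Kenton: Dover wins 5–4.
Dover vs Jasper: Jasper wins 6–3.
Kenton vs Jasper: Kenton wins 5–4.
No candidate beats all others: Glendale beats Jasper beats Dover beats Glendale, a majority cycle.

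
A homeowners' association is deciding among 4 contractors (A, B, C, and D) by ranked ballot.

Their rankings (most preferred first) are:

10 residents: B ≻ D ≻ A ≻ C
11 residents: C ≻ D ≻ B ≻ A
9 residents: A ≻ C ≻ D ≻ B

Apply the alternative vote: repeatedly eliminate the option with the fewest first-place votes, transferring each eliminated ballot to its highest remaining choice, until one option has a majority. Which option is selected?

C

Round 1: C 11, B 10, A 9, D 0. D has the fewest and is eliminated.
Round 2: C 11, B 10, A 9. A has the fewest and is eliminated.
Round 3: C 20, B 10. C has a majority.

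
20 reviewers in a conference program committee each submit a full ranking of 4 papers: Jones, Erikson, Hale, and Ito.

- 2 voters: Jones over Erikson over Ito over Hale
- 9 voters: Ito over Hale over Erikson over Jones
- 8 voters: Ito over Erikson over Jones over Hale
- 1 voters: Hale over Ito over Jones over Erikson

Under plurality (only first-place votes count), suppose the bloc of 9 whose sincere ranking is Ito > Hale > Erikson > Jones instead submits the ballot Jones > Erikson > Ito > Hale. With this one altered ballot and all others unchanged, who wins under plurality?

First-place totals with the altered ballot: Jones 11, Erikson 0, Hale 1, Ito 8.
The switch changes the winner from Ito to Jones.

Jones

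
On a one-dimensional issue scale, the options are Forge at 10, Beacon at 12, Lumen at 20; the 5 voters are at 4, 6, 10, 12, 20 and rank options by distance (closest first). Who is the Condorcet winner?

Forge

With single-peaked preferences on a line, the Condorcet winner is the candidate closest to the median voter.
The median voter (position 10) is closest to Forge at 10.
Check: Forge vs Lumen — voters closer to Forge: 4 of 5.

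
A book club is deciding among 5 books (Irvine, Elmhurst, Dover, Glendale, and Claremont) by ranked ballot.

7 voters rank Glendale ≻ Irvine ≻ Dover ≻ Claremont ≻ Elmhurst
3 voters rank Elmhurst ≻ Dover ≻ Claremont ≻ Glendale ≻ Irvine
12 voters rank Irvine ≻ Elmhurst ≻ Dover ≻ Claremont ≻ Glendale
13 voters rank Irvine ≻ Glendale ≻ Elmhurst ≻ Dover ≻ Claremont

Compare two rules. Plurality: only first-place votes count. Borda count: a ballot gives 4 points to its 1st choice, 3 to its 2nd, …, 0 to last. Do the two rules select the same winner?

Yes

Plurality first-place counts: Irvine 25, Elmhurst 3, Dover 0, Glendale 7, Claremont 0 → Irvine.
Borda totals: Irvine 121, Elmhurst 74, Dover 60, Glendale 70, Claremont 25 → Irvine.
The two rules agree on Irvine.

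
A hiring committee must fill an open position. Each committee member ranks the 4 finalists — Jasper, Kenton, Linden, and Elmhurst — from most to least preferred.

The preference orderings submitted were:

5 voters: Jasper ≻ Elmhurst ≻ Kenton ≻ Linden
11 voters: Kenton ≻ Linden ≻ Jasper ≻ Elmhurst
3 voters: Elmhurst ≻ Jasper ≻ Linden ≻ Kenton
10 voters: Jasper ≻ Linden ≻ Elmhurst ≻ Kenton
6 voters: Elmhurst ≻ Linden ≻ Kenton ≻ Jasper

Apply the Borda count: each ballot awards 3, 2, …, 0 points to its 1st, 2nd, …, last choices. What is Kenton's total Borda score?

Borda scores:
  Jasper: 5·3 + 11·1 + 3·2 + 10·3 + 6·0 = 62
  Kenton: 5·1 + 11·3 + 3·0 + 10·0 + 6·1 = 44
  Linden: 5·0 + 11·2 + 3·1 + 10·2 + 6·2 = 57
  Elmhurst: 5·2 + 11·0 + 3·3 + 10·1 + 6·3 = 47

44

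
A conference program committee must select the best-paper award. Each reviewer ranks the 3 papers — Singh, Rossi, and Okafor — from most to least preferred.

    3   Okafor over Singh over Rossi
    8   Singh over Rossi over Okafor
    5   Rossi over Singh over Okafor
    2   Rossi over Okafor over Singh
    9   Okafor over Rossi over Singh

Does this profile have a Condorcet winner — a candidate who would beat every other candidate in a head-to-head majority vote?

Head-to-head results (27 voters total):
Singh vs Rossi: Rossi wins 16–11.
Singh vs Okafor: Okafor wins 14–13.
Rossi vs Okafor: Rossi wins 15–12.
Rossi beats each rival — Singh (16–11), Okafor (15–12) — so Rossi is the Condorcet winner.

Yes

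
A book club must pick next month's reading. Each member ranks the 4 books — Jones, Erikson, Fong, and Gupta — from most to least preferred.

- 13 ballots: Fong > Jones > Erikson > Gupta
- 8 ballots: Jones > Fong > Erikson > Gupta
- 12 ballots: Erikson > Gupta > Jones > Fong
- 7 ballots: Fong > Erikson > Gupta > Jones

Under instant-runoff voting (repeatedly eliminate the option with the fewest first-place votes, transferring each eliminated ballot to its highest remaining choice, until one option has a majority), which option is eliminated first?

Round 1: Fong 20, Erikson 12, Jones 8, Gupta 0. Gupta has the fewest and is eliminated.
Round 2: Fong 20, Erikson 12, Jones 8. Jones has the fewest and is eliminated.
Round 3: Fong 28, Erikson 12. Fong has a majority.

Gupta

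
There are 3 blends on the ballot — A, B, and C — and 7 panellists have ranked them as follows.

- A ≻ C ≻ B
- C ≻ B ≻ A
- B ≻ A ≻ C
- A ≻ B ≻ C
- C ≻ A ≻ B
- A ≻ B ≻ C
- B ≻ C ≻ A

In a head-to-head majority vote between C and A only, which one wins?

Ballots ranking C above A: 3.
Ballots ranking A above C: 4.
A wins the head-to-head, 4–3.

A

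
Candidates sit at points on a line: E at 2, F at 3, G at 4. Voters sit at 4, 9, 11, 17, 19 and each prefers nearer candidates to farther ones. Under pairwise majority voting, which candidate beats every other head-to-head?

With single-peaked preferences on a line, the Condorcet winner is the candidate closest to the median voter.
The median voter (position 11) is closest to G at 4.
Check: G vs E — voters closer to G: 5 of 5.

G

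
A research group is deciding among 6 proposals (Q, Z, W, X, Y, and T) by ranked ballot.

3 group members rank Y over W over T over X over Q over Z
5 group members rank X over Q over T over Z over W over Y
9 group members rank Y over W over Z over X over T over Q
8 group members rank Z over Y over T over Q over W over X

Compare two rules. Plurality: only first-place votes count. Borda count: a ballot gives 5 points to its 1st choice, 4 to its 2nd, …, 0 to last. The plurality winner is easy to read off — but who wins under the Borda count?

Plurality first-place counts: Q 0, Z 8, W 0, X 5, Y 12, T 0 → Y.
Borda totals: Q 39, Z 77, W 61, X 49, Y 92, T 57 → Y.

Y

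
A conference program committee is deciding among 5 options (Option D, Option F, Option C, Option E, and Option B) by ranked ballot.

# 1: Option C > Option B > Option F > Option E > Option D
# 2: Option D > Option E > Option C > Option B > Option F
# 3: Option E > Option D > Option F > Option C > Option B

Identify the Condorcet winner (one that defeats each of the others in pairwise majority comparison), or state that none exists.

Head-to-head results (3 voters total):
Option D vs Option F: Option D wins 2–1.
Option D vs Option C: Option D wins 2–1.
Option D vs Option E: Option E wins 2–1.
Option D vs Option B: Option D wins 2–1.
Option F vs Option C: Option C wins 2–1.
Option F vs Option E: Option E wins 2–1.
Option F vs Option B: Option B wins 2–1.
Option C vs Option E: Option E wins 2–1.
Option C vs Option B: Option C wins 3–0.
Option E vs Option B: Option E wins 2–1.
Option E beats each rival — Option D (2–1), Option F (2–1), Option C (2–1), Option B (2–1) — so Option E is the Condorcet winner.

Option E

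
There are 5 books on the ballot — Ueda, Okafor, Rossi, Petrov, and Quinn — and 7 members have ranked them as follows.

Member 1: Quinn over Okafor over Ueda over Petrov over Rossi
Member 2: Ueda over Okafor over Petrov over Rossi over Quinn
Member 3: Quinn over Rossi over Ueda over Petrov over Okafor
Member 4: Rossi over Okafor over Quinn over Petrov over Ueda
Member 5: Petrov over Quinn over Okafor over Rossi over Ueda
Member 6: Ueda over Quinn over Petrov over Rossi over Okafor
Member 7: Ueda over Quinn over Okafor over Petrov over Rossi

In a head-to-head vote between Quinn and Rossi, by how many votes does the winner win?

Ballots ranking Quinn above Rossi: 5.
Ballots ranking Rossi above Quinn: 2.
Quinn wins 5–2, a margin of 3.

3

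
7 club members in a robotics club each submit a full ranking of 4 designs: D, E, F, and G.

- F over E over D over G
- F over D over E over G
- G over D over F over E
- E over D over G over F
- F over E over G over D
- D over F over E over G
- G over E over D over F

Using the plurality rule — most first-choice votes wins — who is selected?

F

First-place vote totals:
  D: 1
  E: 1
  F: 3
  G: 2
F has the most first-place votes.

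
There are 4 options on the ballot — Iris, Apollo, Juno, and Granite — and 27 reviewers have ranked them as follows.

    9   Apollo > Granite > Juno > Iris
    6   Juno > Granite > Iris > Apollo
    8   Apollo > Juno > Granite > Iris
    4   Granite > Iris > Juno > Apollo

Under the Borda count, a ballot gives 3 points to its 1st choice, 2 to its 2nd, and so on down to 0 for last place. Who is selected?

Apollo

Borda scores:
  Iris: 9·0 + 6·1 + 8·0 + 4·2 = 14
  Apollo: 9·3 + 6·0 + 8·3 + 4·0 = 51
  Juno: 9·1 + 6·3 + 8·2 + 4·1 = 47
  Granite: 9·2 + 6·2 + 8·1 + 4·3 = 50
Apollo has the highest total.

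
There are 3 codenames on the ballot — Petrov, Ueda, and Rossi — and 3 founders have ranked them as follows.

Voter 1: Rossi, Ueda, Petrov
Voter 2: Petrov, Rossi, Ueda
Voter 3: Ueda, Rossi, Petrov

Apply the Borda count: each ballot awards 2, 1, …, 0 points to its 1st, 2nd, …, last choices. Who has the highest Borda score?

Borda scores:
  Petrov: 0 + 2 + 0 = 2
  Ueda: 1 + 0 + 2 = 3
  Rossi: 2 + 1 + 1 = 4
Rossi has the highest total.

Rossi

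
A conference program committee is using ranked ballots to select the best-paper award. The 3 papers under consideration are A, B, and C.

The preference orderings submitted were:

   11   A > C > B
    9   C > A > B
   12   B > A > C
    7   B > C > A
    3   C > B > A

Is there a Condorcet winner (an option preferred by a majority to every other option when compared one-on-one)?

No

Head-to-head results (42 voters total):
A vs B: B wins 22–20.
A vs C: A wins 23–19.
B vs C: C wins 23–19.
No candidate beats all others: A beats C beats B beats A, a majority cycle.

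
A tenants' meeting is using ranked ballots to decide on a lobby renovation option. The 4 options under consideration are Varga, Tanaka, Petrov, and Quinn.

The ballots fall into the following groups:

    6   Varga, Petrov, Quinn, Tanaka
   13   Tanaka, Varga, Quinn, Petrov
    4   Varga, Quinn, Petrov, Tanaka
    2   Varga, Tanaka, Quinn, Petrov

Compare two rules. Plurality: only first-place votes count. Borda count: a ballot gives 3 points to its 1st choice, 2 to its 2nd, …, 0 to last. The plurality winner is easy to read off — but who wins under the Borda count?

Varga

Plurality first-place counts: Varga 12, Tanaka 13, Petrov 0, Quinn 0 → Tanaka.
Borda totals: Varga 62, Tanaka 43, Petrov 16, Quinn 29 → Varga.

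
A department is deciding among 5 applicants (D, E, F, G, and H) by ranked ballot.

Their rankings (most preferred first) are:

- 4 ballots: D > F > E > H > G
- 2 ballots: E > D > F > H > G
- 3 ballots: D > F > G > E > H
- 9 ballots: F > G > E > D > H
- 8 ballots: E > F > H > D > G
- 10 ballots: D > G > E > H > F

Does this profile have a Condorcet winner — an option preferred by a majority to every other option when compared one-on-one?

Head-to-head results (36 voters total):
D vs E: E wins 19–17.
D vs F: D wins 19–17.
D vs G: D wins 27–9.
D vs H: D wins 28–8.
E vs F: E wins 20–16.
E vs G: G wins 22–14.
E vs H: E wins 36–0.
F vs G: F wins 26–10.
F vs H: F wins 26–10.
G vs H: G wins 22–14.
No candidate beats all others: D beats G beats E beats D, a majority cycle.

No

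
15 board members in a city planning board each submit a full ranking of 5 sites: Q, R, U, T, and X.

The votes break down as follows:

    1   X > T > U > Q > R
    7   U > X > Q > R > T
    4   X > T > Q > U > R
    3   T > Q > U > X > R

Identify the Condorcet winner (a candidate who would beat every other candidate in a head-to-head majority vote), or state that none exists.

Head-to-head results (15 voters total):
Q vs R: Q wins 15–0.
Q vs U: U wins 8–7.
Q vs T: T wins 8–7.
Q vs X: X wins 12–3.
R vs U: U wins 15–0.
R vs T: T wins 8–7.
R vs X: X wins 15–0.
U vs T: T wins 8–7.
U vs X: U wins 10–5.
T vs X: X wins 12–3.
No candidate beats all others: U beats X beats T beats U, a majority cycle.

There is no Condorcet winner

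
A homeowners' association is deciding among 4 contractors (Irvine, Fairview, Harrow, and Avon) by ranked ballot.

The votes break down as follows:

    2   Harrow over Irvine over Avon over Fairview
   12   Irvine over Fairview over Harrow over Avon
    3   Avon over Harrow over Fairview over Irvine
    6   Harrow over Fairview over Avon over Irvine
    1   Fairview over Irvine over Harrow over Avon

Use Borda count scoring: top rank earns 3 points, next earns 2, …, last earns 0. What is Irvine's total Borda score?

42

Borda scores:
  Irvine: 2·2 + 12·3 + 3·0 + 6·0 + 2 = 42
  Fairview: 2·0 + 12·2 + 3·1 + 6·2 + 3 = 42
  Harrow: 2·3 + 12·1 + 3·2 + 6·3 + 1 = 43
  Avon: 2·1 + 12·0 + 3·3 + 6·1 + 0 = 17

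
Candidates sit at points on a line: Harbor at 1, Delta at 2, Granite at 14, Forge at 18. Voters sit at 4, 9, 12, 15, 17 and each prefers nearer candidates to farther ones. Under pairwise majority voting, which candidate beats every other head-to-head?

Granite

With single-peaked preferences on a line, the Condorcet winner is the candidate closest to the median voter.
The median voter (position 12) is closest to Granite at 14.
Check: Granite vs Delta — voters closer to Granite: 4 of 5.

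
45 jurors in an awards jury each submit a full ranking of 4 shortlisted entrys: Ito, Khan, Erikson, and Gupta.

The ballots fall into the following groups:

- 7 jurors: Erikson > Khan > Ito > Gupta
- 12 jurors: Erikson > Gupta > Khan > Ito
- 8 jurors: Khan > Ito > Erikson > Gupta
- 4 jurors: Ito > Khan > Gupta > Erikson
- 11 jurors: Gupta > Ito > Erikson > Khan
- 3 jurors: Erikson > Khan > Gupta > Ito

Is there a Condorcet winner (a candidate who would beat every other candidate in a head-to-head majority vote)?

No

Head-to-head results (45 voters total):
Ito vs Khan: Khan wins 30–15.
Ito vs Erikson: Ito wins 23–22.
Ito vs Gupta: Gupta wins 26–19.
Khan vs Erikson: Erikson wins 33–12.
Khan vs Gupta: Gupta wins 23–22.
Erikson vs Gupta: Erikson wins 30–15.
No candidate beats all others: Ito beats Erikson beats Khan beats Ito, a majority cycle.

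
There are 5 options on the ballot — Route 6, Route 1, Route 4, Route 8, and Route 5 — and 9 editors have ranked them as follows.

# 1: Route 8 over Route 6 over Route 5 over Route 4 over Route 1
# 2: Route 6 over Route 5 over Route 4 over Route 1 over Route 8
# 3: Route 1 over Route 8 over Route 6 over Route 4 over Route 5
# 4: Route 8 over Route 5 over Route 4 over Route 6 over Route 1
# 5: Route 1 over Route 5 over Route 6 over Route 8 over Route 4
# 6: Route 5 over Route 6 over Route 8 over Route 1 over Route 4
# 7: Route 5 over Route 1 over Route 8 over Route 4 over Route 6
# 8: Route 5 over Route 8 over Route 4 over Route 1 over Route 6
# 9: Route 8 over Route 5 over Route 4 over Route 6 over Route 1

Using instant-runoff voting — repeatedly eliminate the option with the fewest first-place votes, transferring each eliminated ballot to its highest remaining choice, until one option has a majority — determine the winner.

Round 1: Route 8 3, Route 5 3, Route 1 2, Route 6 1, Route 4 0. Route 4 has the fewest and is eliminated.
Round 2: Route 8 3, Route 5 3, Route 1 2, Route 6 1. Route 6 has the fewest and is eliminated.
Round 3: Route 5 4, Route 8 3, Route 1 2. Route 1 has the fewest and is eliminated.
Round 4: Route 5 5, Route 8 4. Route 5 has a majority.

Route 5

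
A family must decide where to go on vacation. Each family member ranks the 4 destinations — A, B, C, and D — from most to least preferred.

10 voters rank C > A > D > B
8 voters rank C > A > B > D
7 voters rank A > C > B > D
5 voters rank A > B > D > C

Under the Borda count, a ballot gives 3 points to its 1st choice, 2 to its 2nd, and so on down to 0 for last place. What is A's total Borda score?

72

Borda scores:
  A: 10·2 + 8·2 + 7·3 + 5·3 = 72
  B: 10·0 + 8·1 + 7·1 + 5·2 = 25
  C: 10·3 + 8·3 + 7·2 + 5·0 = 68
  D: 10·1 + 8·0 + 7·0 + 5·1 = 15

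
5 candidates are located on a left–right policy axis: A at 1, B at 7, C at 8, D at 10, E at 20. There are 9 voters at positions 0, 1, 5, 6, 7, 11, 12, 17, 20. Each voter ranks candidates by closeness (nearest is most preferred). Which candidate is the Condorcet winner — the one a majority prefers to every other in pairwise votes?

B

With single-peaked preferences on a line, the Condorcet winner is the candidate closest to the median voter.
The median voter (position 7) is closest to B at 7.
Check: B vs C — voters closer to B: 5 of 9.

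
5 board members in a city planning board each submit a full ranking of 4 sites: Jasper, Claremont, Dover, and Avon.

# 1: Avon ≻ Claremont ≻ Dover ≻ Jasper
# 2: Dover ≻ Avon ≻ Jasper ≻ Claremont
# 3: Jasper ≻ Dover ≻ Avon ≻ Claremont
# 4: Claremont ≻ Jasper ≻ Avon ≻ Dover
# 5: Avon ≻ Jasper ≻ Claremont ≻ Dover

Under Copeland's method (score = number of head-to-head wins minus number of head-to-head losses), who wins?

Pairwise results:
  Jasper vs Claremont: Jasper wins 3–2.
  Jasper vs Dover: Jasper wins 3–2.
  Jasper vs Avon: Avon wins 3–2.
  Claremont vs Dover: Claremont wins 3–2.
  Claremont vs Avon: Avon wins 4–1.
  Dover vs Avon: Avon wins 3–2.
Copeland scores (wins − losses):
  Jasper: 2 − 1 = 1
  Claremont: 1 − 2 = -1
  Dover: 0 − 3 = -3
  Avon: 3 − 0 = 3
Avon has the best Copeland score.

Avon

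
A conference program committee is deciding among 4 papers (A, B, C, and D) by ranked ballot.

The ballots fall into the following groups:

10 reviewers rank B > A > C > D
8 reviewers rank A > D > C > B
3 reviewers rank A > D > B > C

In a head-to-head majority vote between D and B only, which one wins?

D

Ballots ranking D above B: 8+3 = 11.
Ballots ranking B above D: 10.
D wins the head-to-head, 11–10.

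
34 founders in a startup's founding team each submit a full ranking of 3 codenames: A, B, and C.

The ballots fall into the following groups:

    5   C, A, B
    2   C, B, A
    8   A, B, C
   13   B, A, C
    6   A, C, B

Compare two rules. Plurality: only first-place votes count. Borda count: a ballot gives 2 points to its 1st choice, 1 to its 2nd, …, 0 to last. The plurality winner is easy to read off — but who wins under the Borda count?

A

Plurality first-place counts: A 14, B 13, C 7 → A.
Borda totals: A 46, B 36, C 20 → A.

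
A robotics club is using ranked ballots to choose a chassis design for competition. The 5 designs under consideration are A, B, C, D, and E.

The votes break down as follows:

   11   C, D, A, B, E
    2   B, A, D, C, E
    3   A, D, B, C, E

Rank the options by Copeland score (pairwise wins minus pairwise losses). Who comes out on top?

C

Pairwise results:
  A vs B: A wins 14–2.
  A vs C: C wins 11–5.
  A vs D: D wins 11–5.
  A vs E: A wins 16–0.
  B vs C: C wins 11–5.
  B vs D: D wins 14–2.
  B vs E: B wins 16–0.
  C vs D: C wins 11–5.
  C vs E: C wins 16–0.
  D vs E: D wins 16–0.
Copeland scores (wins − losses):
  A: 2 − 2 = 0
  B: 1 − 3 = -2
  C: 4 − 0 = 4
  D: 3 − 1 = 2
  E: 0 − 4 = -4
C has the best Copeland score.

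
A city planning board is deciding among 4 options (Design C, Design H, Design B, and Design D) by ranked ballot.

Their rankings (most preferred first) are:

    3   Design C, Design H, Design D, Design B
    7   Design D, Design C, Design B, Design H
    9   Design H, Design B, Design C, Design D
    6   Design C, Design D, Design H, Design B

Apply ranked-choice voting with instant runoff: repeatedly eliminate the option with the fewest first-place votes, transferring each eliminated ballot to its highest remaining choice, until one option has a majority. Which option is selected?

Design C

Round 1: Design C 9, Design H 9, Design D 7, Design B 0. Design B has the fewest and is eliminated.
Round 2: Design C 9, Design H 9, Design D 7. Design D has the fewest and is eliminated.
Round 3: Design C 16, Design H 9. Design C has a majority.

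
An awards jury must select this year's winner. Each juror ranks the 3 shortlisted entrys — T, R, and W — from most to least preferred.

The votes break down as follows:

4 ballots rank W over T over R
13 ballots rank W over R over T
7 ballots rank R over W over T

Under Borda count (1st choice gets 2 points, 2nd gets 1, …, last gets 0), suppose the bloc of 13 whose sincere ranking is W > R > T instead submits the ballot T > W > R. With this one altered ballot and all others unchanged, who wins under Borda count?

T

Borda totals with the altered ballot: T 30, R 14, W 28.
The switch changes the winner from W to T.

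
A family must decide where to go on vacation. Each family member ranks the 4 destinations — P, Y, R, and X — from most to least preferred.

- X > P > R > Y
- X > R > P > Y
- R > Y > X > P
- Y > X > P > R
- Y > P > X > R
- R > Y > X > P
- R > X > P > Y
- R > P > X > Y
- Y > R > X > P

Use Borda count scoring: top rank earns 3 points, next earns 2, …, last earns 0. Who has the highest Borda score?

R

Borda scores:
  P: 2 + 1 + 0 + 1 + 2 + 0 + 1 + 2 + 0 = 9
  Y: 0 + 0 + 2 + 3 + 3 + 2 + 0 + 0 + 3 = 13
  R: 1 + 2 + 3 + 0 + 0 + 3 + 3 + 3 + 2 = 17
  X: 3 + 3 + 1 + 2 + 1 + 1 + 2 + 1 + 1 = 15
R has the highest total.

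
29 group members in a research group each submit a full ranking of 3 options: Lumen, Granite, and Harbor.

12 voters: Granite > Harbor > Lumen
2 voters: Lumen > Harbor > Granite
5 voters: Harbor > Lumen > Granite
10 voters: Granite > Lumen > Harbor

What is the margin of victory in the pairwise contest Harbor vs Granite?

Ballots ranking Harbor above Granite: 2+5 = 7.
Ballots ranking Granite above Harbor: 12+10 = 22.
Granite wins 22–7, a margin of 15.

15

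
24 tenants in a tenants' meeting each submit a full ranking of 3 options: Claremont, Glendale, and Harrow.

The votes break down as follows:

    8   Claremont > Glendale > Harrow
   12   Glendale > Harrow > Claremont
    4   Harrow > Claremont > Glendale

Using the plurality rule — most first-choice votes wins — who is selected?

Glendale

First-place vote totals:
  Claremont: 8
  Glendale: 12
  Harrow: 4
Glendale has the most first-place votes.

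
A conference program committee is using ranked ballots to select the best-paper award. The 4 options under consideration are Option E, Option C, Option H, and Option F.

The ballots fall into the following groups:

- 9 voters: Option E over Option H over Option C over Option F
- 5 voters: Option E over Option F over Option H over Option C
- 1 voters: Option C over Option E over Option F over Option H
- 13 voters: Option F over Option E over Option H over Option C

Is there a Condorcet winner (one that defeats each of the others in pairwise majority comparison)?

Yes

Head-to-head results (28 voters total):
Option E vs Option C: Option E wins 27–1.
Option E vs Option H: Option E wins 28–0.
Option E vs Option F: Option E wins 15–13.
Option C vs Option H: Option H wins 27–1.
Option C vs Option F: Option F wins 18–10.
Option H vs Option F: Option F wins 19–9.
Option E beats each rival — Option C (27–1), Option H (28–0), Option F (15–13) — so Option E is the Condorcet winner.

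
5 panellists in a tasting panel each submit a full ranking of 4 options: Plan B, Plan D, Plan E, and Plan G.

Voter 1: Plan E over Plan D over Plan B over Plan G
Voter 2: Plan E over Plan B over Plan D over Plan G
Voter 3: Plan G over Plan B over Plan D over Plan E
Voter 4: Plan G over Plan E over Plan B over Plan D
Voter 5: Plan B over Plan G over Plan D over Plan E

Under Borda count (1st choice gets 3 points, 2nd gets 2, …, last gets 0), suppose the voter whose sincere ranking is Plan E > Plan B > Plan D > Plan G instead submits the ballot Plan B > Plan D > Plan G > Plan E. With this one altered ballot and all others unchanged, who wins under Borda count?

Borda totals with the altered ballot: Plan B 10, Plan D 6, Plan E 5, Plan G 9.
The winner is unchanged: still Plan B.

Plan B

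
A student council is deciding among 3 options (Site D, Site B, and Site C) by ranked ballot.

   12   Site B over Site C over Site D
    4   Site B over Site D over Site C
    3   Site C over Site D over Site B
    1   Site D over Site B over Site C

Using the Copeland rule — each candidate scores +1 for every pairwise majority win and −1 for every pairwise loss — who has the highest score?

Site B

Pairwise results:
  Site D vs Site B: Site B wins 16–4.
  Site D vs Site C: Site C wins 15–5.
  Site B vs Site C: Site B wins 17–3.
Copeland scores (wins − losses):
  Site D: 0 − 2 = -2
  Site B: 2 − 0 = 2
  Site C: 1 − 1 = 0
Site B has the best Copeland score.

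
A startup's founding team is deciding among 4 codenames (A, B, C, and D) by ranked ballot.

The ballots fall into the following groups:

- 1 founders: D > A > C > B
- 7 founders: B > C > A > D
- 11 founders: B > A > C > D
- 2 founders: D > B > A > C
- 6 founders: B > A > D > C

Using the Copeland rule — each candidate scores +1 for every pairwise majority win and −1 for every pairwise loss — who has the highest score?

Pairwise results:
  A vs B: B wins 26–1.
  A vs C: A wins 20–7.
  A vs D: A wins 24–3.
  B vs C: B wins 26–1.
  B vs D: B wins 24–3.
  C vs D: C wins 18–9.
Copeland scores (wins − losses):
  A: 2 − 1 = 1
  B: 3 − 0 = 3
  C: 1 − 2 = -1
  D: 0 − 3 = -3
B has the best Copeland score.

B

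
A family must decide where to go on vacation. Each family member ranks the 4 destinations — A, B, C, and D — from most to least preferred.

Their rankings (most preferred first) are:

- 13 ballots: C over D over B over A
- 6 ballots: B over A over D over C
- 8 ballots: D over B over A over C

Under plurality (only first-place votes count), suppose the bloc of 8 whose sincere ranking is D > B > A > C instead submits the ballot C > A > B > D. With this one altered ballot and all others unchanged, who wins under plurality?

C

First-place totals with the altered ballot: A 0, B 6, C 21, D 0.
The winner is unchanged: still C.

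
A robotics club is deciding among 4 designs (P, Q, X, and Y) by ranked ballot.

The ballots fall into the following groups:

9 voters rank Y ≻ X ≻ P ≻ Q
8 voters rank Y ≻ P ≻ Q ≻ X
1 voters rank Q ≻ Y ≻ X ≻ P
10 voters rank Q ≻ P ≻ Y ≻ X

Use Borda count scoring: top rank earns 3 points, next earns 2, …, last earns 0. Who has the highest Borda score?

Borda scores:
  P: 9·1 + 8·2 + 0 + 10·2 = 45
  Q: 9·0 + 8·1 + 3 + 10·3 = 41
  X: 9·2 + 8·0 + 1 + 10·0 = 19
  Y: 9·3 + 8·3 + 2 + 10·1 = 63
Y has the highest total.

Y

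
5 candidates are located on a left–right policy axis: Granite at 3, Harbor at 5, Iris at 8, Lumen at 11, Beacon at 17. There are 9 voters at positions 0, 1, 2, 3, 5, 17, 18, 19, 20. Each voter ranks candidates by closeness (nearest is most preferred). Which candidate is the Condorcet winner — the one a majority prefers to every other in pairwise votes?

With single-peaked preferences on a line, the Condorcet winner is the candidate closest to the median voter.
The median voter (position 5) is closest to Harbor at 5.
Check: Harbor vs Beacon — voters closer to Harbor: 5 of 9.

Harbor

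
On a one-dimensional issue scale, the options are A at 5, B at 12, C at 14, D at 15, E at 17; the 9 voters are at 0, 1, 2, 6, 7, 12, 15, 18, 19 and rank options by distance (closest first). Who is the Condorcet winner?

With single-peaked preferences on a line, the Condorcet winner is the candidate closest to the median voter.
The median voter (position 7) is closest to A at 5.
Check: A vs D — voters closer to A: 5 of 9.

A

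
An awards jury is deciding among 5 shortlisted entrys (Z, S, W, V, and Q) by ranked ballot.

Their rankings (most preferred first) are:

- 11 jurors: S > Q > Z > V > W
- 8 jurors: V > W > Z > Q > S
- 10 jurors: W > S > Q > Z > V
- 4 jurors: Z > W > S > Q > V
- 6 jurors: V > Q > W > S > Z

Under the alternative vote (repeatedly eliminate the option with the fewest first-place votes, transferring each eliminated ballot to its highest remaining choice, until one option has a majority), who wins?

V

Round 1: V 14, S 11, W 10, Z 4, Q 0. Q has the fewest and is eliminated.
Round 2: V 14, S 11, W 10, Z 4. Z has the fewest and is eliminated.
Round 3: W 14, V 14, S 11. S has the fewest and is eliminated.
Round 4: V 25, W 14. V has a majority.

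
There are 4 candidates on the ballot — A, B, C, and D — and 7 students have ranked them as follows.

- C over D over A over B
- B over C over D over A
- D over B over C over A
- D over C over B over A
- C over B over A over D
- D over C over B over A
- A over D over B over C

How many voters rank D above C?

Ballots ranking D above C: 4.
Ballots ranking C above D: 3.
So 4 of 7 voters prefer D to C.

4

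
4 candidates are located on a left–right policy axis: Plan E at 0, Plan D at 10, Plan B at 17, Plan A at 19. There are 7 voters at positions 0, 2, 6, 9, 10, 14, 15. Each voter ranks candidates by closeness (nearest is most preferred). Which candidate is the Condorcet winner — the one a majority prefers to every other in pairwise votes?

Plan D

With single-peaked preferences on a line, the Condorcet winner is the candidate closest to the median voter.
The median voter (position 9) is closest to Plan D at 10.
Check: Plan D vs Plan A — voters closer to Plan D: 6 of 7.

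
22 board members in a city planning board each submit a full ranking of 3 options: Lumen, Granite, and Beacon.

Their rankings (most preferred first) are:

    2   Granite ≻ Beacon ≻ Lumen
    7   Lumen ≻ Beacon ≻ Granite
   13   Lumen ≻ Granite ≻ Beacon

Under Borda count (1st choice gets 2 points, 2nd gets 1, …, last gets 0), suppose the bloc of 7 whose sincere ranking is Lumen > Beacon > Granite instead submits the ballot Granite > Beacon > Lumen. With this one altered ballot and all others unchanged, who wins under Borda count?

Granite

Borda totals with the altered ballot: Lumen 26, Granite 31, Beacon 9.
The switch changes the winner from Lumen to Granite.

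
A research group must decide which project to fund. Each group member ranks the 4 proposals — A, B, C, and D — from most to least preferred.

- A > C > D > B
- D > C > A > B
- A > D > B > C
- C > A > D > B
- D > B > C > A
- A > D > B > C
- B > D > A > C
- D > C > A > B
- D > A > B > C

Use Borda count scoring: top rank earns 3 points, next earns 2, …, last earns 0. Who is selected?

Borda scores:
  A: 3 + 1 + 3 + 2 + 0 + 3 + 1 + 1 + 2 = 16
  B: 0 + 0 + 1 + 0 + 2 + 1 + 3 + 0 + 1 = 8
  C: 2 + 2 + 0 + 3 + 1 + 0 + 0 + 2 + 0 = 10
  D: 1 + 3 + 2 + 1 + 3 + 2 + 2 + 3 + 3 = 20
D has the highest total.

D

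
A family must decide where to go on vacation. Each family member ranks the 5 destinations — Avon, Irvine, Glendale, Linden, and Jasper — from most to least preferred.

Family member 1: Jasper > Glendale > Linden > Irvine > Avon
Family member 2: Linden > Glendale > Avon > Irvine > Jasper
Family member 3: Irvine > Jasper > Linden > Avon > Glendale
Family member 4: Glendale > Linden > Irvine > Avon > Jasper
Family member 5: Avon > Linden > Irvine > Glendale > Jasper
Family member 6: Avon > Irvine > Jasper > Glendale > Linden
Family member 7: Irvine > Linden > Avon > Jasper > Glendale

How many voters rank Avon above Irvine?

3

Ballots ranking Avon above Irvine: 3.
Ballots ranking Irvine above Avon: 4.
So 3 of 7 voters prefer Avon to Irvine.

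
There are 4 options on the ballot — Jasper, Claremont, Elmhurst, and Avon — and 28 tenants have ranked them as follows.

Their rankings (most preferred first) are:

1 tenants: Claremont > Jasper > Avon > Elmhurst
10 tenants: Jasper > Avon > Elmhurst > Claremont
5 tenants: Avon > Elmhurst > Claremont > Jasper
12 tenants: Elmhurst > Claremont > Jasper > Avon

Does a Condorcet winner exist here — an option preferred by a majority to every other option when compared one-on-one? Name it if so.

Head-to-head results (28 voters total):
Jasper vs Claremont: Claremont wins 18–10.
Jasper vs Elmhurst: Elmhurst wins 17–11.
Jasper vs Avon: Jasper wins 23–5.
Claremont vs Elmhurst: Elmhurst wins 27–1.
Claremont vs Avon: Avon wins 15–13.
Elmhurst vs Avon: Avon wins 16–12.
No candidate beats all others: Jasper beats Avon beats Claremont beats Jasper, a majority cycle.

None — there is no Condorcet winner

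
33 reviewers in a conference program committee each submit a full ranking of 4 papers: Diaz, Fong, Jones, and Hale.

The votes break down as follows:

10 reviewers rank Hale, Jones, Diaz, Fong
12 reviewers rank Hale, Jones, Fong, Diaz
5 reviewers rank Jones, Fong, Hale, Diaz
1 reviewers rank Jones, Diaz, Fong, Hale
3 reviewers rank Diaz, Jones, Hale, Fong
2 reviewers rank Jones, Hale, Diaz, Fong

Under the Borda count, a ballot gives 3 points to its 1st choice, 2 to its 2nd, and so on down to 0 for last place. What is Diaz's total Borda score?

23

Borda scores:
  Diaz: 10·1 + 12·0 + 5·0 + 2 + 3·3 + 2·1 = 23
  Fong: 10·0 + 12·1 + 5·2 + 1 + 3·0 + 2·0 = 23
  Jones: 10·2 + 12·2 + 5·3 + 3 + 3·2 + 2·3 = 74
  Hale: 10·3 + 12·3 + 5·1 + 0 + 3·1 + 2·2 = 78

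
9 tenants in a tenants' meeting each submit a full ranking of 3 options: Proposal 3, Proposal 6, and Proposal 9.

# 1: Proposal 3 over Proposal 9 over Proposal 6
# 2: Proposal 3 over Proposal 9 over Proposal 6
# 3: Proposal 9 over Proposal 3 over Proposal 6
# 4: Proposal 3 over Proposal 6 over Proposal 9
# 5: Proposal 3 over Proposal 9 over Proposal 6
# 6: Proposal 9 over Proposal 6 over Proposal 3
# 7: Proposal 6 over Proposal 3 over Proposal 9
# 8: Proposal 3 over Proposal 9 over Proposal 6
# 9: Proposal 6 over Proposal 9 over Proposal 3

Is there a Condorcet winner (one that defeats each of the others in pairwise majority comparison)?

Yes

Head-to-head results (9 voters total):
Proposal 3 vs Proposal 6: Proposal 3 wins 6–3.
Proposal 3 vs Proposal 9: Proposal 3 wins 6–3.
Proposal 6 vs Proposal 9: Proposal 9 wins 6–3.
Proposal 3 beats each rival — Proposal 6 (6–3), Proposal 9 (6–3) — so Proposal 3 is the Condorcet winner.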